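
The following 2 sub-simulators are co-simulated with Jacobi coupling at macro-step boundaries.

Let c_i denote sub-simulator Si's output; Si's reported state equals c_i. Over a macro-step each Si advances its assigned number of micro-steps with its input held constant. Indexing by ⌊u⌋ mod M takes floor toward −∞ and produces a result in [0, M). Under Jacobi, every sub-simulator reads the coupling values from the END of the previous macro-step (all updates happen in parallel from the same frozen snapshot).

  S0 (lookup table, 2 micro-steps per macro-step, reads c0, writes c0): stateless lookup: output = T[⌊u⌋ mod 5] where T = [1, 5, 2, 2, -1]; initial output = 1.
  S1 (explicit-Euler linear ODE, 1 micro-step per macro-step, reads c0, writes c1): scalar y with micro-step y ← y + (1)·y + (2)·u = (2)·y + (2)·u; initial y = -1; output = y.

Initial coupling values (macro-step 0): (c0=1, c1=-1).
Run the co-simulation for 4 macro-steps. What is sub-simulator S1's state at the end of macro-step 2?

macro 1: S0 reads c0=1 → after 2×micro: 5; S1 reads c0=1 → after 1×micro: 0 ⇒ (c0=5, c1=0)
macro 2: S0 reads c0=5 → after 2×micro: 1; S1 reads c0=5 → after 1×micro: 10 ⇒ (c0=1, c1=10)
macro 3: S0 reads c0=1 → after 2×micro: 5; S1 reads c0=1 → after 1×micro: 22 ⇒ (c0=5, c1=22)
macro 4: S0 reads c0=5 → after 2×micro: 1; S1 reads c0=5 → after 1×micro: 54 ⇒ (c0=1, c1=54)

S1 state at macro-step 2 = 10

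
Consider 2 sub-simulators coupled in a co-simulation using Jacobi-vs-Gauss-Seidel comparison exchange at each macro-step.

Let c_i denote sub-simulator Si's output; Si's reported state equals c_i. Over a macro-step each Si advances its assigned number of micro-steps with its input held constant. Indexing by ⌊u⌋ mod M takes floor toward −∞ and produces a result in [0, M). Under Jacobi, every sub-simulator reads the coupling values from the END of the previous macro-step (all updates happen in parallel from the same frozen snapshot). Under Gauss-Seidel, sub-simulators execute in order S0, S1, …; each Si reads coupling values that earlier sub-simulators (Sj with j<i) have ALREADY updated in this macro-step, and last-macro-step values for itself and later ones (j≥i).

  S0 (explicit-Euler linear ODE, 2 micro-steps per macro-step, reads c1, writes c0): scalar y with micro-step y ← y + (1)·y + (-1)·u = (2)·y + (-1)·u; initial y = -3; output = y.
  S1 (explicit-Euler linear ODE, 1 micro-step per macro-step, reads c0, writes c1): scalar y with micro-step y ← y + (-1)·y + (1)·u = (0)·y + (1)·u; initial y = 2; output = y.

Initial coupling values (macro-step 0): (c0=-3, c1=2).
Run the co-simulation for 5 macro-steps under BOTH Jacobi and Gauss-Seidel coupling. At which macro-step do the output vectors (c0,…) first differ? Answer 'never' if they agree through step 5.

first divergence at macro-step: 1

[Jacobi] macro 1: S0 reads c1=2 → after 2×micro: -18; S1 reads c0=-3 → after 1×micro: -3 ⇒ (c0=-18, c1=-3)
[Jacobi] macro 2: S0 reads c1=-3 → after 2×micro: -63; S1 reads c0=-18 → after 1×micro: -18 ⇒ (c0=-63, c1=-18)
[Jacobi] macro 3: S0 reads c1=-18 → after 2×micro: -198; S1 reads c0=-63 → after 1×micro: -63 ⇒ (c0=-198, c1=-63)
[Jacobi] macro 4: S0 reads c1=-63 → after 2×micro: -603; S1 reads c0=-198 → after 1×micro: -198 ⇒ (c0=-603, c1=-198)
[Jacobi] macro 5: S0 reads c1=-198 → after 2×micro: -1818; S1 reads c0=-603 → after 1×micro: -603 ⇒ (c0=-1818, c1=-603)
[Gauss-Seidel] macro 1: S0 reads c1=2 → after 2×micro: -18; S1 reads c0=-18 → after 1×micro: -18 ⇒ (c0=-18, c1=-18)
[Gauss-Seidel] macro 2: S0 reads c1=-18 → after 2×micro: -18; S1 reads c0=-18 → after 1×micro: -18 ⇒ (c0=-18, c1=-18)
[Gauss-Seidel] macro 3: S0 reads c1=-18 → after 2×micro: -18; S1 reads c0=-18 → after 1×micro: -18 ⇒ (c0=-18, c1=-18)
[Gauss-Seidel] macro 4: S0 reads c1=-18 → after 2×micro: -18; S1 reads c0=-18 → after 1×micro: -18 ⇒ (c0=-18, c1=-18)
[Gauss-Seidel] macro 5: S0 reads c1=-18 → after 2×micro: -18; S1 reads c0=-18 → after 1×micro: -18 ⇒ (c0=-18, c1=-18)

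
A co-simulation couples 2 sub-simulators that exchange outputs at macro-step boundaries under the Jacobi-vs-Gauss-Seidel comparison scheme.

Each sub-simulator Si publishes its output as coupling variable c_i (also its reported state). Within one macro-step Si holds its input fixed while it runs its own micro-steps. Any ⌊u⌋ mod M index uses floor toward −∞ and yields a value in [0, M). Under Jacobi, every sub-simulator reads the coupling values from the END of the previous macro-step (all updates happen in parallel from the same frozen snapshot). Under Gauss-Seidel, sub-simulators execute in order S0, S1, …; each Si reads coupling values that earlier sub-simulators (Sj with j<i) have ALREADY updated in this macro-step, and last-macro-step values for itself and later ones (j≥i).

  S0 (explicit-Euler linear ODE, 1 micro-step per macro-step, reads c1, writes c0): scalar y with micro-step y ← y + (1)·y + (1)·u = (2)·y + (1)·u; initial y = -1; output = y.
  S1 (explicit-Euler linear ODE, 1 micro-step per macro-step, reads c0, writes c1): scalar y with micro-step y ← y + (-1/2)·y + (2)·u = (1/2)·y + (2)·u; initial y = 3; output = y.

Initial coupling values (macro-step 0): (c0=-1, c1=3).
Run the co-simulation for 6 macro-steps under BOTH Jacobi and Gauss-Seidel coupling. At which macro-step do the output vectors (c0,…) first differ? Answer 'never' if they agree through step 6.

first divergence at macro-step: 1

[Jacobi] macro 1: S0 reads c1=3 → after 1×micro: 1; S1 reads c0=-1 → after 1×micro: -1/2 ⇒ (c0=1, c1=-1/2)
[Jacobi] macro 2: S0 reads c1=-1/2 → after 1×micro: 3/2; S1 reads c0=1 → after 1×micro: 7/4 ⇒ (c0=3/2, c1=7/4)
[Jacobi] macro 3: S0 reads c1=7/4 → after 1×micro: 19/4; S1 reads c0=3/2 → after 1×micro: 31/8 ⇒ (c0=19/4, c1=31/8)
[Jacobi] macro 4: S0 reads c1=31/8 → after 1×micro: 107/8; S1 reads c0=19/4 → after 1×micro: 183/16 ⇒ (c0=107/8, c1=183/16)
[Jacobi] macro 5: S0 reads c1=183/16 → after 1×micro: 611/16; S1 reads c0=107/8 → after 1×micro: 1039/32 ⇒ (c0=611/16, c1=1039/32)
[Jacobi] macro 6: S0 reads c1=1039/32 → after 1×micro: 3483/32; S1 reads c0=611/16 → after 1×micro: 5927/64 ⇒ (c0=3483/32, c1=5927/64)
[Gauss-Seidel] macro 1: S0 reads c1=3 → after 1×micro: 1; S1 reads c0=1 → after 1×micro: 7/2 ⇒ (c0=1, c1=7/2)
[Gauss-Seidel] macro 2: S0 reads c1=7/2 → after 1×micro: 11/2; S1 reads c0=11/2 → after 1×micro: 51/4 ⇒ (c0=11/2, c1=51/4)
[Gauss-Seidel] macro 3: S0 reads c1=51/4 → after 1×micro: 95/4; S1 reads c0=95/4 → after 1×micro: 431/8 ⇒ (c0=95/4, c1=431/8)
[Gauss-Seidel] macro 4: S0 reads c1=431/8 → after 1×micro: 811/8; S1 reads c0=811/8 → after 1×micro: 3675/16 ⇒ (c0=811/8, c1=3675/16)
[Gauss-Seidel] macro 5: S0 reads c1=3675/16 → after 1×micro: 6919/16; S1 reads c0=6919/16 → after 1×micro: 31351/32 ⇒ (c0=6919/16, c1=31351/32)
[Gauss-Seidel] macro 6: S0 reads c1=31351/32 → after 1×micro: 59027/32; S1 reads c0=59027/32 → after 1×micro: 267459/64 ⇒ (c0=59027/32, c1=267459/64)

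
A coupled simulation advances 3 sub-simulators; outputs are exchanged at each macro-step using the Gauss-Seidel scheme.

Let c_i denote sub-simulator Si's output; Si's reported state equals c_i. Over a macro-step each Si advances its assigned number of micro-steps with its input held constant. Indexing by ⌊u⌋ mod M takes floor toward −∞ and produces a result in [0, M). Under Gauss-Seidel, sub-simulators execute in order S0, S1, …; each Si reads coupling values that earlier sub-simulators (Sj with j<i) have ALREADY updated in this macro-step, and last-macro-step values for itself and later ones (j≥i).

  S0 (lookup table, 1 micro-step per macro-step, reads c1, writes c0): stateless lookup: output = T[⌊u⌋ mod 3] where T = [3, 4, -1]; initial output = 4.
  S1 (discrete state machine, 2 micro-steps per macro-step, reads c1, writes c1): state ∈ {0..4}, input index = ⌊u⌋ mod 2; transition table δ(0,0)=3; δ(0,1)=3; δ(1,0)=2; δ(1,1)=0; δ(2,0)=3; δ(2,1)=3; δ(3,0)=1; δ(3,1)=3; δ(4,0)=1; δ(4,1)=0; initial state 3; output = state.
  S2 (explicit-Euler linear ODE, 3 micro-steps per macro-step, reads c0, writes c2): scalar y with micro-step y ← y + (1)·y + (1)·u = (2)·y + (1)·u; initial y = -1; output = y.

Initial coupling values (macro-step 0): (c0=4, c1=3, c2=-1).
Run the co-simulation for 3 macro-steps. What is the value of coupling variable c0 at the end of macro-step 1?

macro 1: S0 reads c1=3 → after 1×micro: 3; S1 reads c1=3 → after 2×micro: 3; S2 reads c0=3 → after 3×micro: 13 ⇒ (c0=3, c1=3, c2=13)
macro 2: S0 reads c1=3 → after 1×micro: 3; S1 reads c1=3 → after 2×micro: 3; S2 reads c0=3 → after 3×micro: 125 ⇒ (c0=3, c1=3, c2=125)
macro 3: S0 reads c1=3 → after 1×micro: 3; S1 reads c1=3 → after 2×micro: 3; S2 reads c0=3 → after 3×micro: 1021 ⇒ (c0=3, c1=3, c2=1021)

c0 at macro-step 1 = 3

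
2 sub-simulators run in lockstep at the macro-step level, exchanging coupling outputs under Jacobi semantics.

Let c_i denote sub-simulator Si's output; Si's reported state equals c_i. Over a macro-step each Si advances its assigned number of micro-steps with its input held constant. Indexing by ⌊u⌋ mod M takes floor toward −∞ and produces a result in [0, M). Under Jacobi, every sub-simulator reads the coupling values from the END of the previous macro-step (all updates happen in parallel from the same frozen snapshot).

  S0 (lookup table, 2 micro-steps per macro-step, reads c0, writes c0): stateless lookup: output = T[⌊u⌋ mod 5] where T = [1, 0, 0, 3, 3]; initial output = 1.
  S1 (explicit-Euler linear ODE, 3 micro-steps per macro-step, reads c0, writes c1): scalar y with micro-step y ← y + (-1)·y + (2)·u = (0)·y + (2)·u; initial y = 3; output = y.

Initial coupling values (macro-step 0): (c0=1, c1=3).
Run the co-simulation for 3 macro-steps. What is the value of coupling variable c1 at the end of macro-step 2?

c1 at macro-step 2 = 0

macro 1: S0 reads c0=1 → after 2×micro: 0; S1 reads c0=1 → after 3×micro: 2 ⇒ (c0=0, c1=2)
macro 2: S0 reads c0=0 → after 2×micro: 1; S1 reads c0=0 → after 3×micro: 0 ⇒ (c0=1, c1=0)
macro 3: S0 reads c0=1 → after 2×micro: 0; S1 reads c0=1 → after 3×micro: 2 ⇒ (c0=0, c1=2)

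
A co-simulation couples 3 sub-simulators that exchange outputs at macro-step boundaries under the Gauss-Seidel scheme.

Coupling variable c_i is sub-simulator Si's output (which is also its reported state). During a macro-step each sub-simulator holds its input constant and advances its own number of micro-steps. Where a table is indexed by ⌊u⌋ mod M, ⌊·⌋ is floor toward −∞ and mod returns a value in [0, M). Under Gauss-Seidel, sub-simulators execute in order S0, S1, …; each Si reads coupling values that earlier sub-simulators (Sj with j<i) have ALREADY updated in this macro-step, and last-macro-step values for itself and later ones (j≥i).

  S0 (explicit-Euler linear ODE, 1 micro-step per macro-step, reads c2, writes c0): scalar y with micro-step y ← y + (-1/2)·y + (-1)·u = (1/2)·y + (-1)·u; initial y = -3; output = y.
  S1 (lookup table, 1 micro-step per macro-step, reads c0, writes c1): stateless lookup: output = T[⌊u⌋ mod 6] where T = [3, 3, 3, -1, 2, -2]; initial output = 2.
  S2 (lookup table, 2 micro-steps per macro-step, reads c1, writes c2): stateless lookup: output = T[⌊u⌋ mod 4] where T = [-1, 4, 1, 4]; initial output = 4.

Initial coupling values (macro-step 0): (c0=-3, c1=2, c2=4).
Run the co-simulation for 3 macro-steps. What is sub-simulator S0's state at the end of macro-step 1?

macro 1: S0 reads c2=4 → after 1×micro: -11/2; S1 reads c0=-11/2 → after 1×micro: 3; S2 reads c1=3 → after 2×micro: 4 ⇒ (c0=-11/2, c1=3, c2=4)
macro 2: S0 reads c2=4 → after 1×micro: -27/4; S1 reads c0=-27/4 → after 1×micro: -2; S2 reads c1=-2 → after 2×micro: 1 ⇒ (c0=-27/4, c1=-2, c2=1)
macro 3: S0 reads c2=1 → after 1×micro: -35/8; S1 reads c0=-35/8 → after 1×micro: 3; S2 reads c1=3 → after 2×micro: 4 ⇒ (c0=-35/8, c1=3, c2=4)

S0 state at macro-step 1 = -11/2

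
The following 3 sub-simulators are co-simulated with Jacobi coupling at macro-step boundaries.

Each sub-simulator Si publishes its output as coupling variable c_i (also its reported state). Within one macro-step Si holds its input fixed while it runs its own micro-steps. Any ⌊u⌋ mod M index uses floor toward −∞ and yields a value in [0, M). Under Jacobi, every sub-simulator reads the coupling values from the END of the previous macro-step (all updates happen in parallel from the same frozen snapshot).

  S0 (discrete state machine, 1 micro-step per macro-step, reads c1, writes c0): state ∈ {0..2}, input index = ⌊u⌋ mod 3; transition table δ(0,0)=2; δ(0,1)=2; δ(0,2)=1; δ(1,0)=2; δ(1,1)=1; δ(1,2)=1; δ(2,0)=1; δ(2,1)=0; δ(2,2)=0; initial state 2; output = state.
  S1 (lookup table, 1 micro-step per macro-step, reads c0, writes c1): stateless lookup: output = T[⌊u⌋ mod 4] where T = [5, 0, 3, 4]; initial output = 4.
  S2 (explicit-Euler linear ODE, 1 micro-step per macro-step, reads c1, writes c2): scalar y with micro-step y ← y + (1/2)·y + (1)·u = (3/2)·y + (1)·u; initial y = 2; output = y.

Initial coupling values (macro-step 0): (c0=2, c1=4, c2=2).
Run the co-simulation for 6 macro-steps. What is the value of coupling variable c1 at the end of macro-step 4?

c1 at macro-step 4 = 5

macro 1: S0 reads c1=4 → after 1×micro: 0; S1 reads c0=2 → after 1×micro: 3; S2 reads c1=4 → after 1×micro: 7 ⇒ (c0=0, c1=3, c2=7)
macro 2: S0 reads c1=3 → after 1×micro: 2; S1 reads c0=0 → after 1×micro: 5; S2 reads c1=3 → after 1×micro: 27/2 ⇒ (c0=2, c1=5, c2=27/2)
macro 3: S0 reads c1=5 → after 1×micro: 0; S1 reads c0=2 → after 1×micro: 3; S2 reads c1=5 → after 1×micro: 101/4 ⇒ (c0=0, c1=3, c2=101/4)
macro 4: S0 reads c1=3 → after 1×micro: 2; S1 reads c0=0 → after 1×micro: 5; S2 reads c1=3 → after 1×micro: 327/8 ⇒ (c0=2, c1=5, c2=327/8)
macro 5: S0 reads c1=5 → after 1×micro: 0; S1 reads c0=2 → after 1×micro: 3; S2 reads c1=5 → after 1×micro: 1061/16 ⇒ (c0=0, c1=3, c2=1061/16)
macro 6: S0 reads c1=3 → after 1×micro: 2; S1 reads c0=0 → after 1×micro: 5; S2 reads c1=3 → after 1×micro: 3279/32 ⇒ (c0=2, c1=5, c2=3279/32)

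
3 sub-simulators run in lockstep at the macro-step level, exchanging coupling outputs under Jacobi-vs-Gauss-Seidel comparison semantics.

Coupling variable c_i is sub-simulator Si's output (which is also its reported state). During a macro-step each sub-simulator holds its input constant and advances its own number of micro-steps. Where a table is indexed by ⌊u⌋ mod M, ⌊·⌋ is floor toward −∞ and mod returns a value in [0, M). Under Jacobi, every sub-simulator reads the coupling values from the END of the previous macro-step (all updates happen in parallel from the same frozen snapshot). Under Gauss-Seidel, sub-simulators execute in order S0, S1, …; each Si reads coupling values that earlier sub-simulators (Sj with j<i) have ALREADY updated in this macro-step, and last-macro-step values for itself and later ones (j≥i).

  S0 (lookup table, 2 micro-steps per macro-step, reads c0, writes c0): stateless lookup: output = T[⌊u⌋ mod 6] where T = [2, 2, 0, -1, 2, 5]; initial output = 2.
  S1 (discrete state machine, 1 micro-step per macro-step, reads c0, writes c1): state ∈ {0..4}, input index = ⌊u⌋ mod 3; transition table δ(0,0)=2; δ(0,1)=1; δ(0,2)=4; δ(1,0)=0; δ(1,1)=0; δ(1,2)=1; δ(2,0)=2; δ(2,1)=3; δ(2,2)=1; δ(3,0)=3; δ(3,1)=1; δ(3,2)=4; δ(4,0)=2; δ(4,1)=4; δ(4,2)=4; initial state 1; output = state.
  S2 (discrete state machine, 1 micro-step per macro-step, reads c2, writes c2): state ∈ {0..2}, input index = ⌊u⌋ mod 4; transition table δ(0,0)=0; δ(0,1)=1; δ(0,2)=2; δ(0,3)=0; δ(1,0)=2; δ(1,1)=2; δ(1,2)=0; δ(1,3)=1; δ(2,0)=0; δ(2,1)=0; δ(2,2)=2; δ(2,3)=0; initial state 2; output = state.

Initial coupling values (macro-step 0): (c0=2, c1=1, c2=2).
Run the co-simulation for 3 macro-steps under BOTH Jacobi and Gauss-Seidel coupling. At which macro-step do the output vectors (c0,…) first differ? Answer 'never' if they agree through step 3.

first divergence at macro-step: 1

[Jacobi] macro 1: S0 reads c0=2 → after 2×micro: 0; S1 reads c0=2 → after 1×micro: 1; S2 reads c2=2 → after 1×micro: 2 ⇒ (c0=0, c1=1, c2=2)
[Jacobi] macro 2: S0 reads c0=0 → after 2×micro: 2; S1 reads c0=0 → after 1×micro: 0; S2 reads c2=2 → after 1×micro: 2 ⇒ (c0=2, c1=0, c2=2)
[Jacobi] macro 3: S0 reads c0=2 → after 2×micro: 0; S1 reads c0=2 → after 1×micro: 4; S2 reads c2=2 → after 1×micro: 2 ⇒ (c0=0, c1=4, c2=2)
[Gauss-Seidel] macro 1: S0 reads c0=2 → after 2×micro: 0; S1 reads c0=0 → after 1×micro: 0; S2 reads c2=2 → after 1×micro: 2 ⇒ (c0=0, c1=0, c2=2)
[Gauss-Seidel] macro 2: S0 reads c0=0 → after 2×micro: 2; S1 reads c0=2 → after 1×micro: 4; S2 reads c2=2 → after 1×micro: 2 ⇒ (c0=2, c1=4, c2=2)
[Gauss-Seidel] macro 3: S0 reads c0=2 → after 2×micro: 0; S1 reads c0=0 → after 1×micro: 2; S2 reads c2=2 → after 1×micro: 2 ⇒ (c0=0, c1=2, c2=2)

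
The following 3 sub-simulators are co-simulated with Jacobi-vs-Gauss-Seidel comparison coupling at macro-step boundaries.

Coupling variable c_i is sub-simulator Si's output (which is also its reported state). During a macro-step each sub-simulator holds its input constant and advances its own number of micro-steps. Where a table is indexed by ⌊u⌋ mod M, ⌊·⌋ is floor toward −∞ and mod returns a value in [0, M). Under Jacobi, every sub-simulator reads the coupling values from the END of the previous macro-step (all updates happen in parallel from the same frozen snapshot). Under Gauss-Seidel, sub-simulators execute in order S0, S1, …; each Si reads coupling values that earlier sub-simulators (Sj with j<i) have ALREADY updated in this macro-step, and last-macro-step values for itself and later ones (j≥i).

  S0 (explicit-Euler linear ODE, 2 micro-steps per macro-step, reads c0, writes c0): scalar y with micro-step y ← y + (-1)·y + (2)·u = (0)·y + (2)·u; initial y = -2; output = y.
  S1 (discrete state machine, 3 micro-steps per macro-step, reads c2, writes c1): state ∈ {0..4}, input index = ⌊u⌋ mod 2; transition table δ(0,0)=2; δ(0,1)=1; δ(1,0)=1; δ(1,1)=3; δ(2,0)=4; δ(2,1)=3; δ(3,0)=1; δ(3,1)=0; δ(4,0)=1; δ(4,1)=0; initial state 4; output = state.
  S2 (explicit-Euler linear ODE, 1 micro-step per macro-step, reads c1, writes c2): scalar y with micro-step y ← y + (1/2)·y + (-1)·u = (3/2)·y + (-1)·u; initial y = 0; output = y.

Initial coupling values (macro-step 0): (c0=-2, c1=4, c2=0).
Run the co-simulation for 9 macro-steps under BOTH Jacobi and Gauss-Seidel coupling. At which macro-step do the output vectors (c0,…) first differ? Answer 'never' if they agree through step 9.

[Jacobi] macro 1: S0 reads c0=-2 → after 2×micro: -4; S1 reads c2=0 → after 3×micro: 1; S2 reads c1=4 → after 1×micro: -4 ⇒ (c0=-4, c1=1, c2=-4)
[Jacobi] macro 2: S0 reads c0=-4 → after 2×micro: -8; S1 reads c2=-4 → after 3×micro: 1; S2 reads c1=1 → after 1×micro: -7 ⇒ (c0=-8, c1=1, c2=-7)
[Jacobi] macro 3: S0 reads c0=-8 → after 2×micro: -16; S1 reads c2=-7 → after 3×micro: 1; S2 reads c1=1 → after 1×micro: -23/2 ⇒ (c0=-16, c1=1, c2=-23/2)
[Jacobi] macro 4: S0 reads c0=-16 → after 2×micro: -32; S1 reads c2=-23/2 → after 3×micro: 1; S2 reads c1=1 → after 1×micro: -73/4 ⇒ (c0=-32, c1=1, c2=-73/4)
[Jacobi] macro 5: S0 reads c0=-32 → after 2×micro: -64; S1 reads c2=-73/4 → after 3×micro: 1; S2 reads c1=1 → after 1×micro: -227/8 ⇒ (c0=-64, c1=1, c2=-227/8)
[Jacobi] macro 6: S0 reads c0=-64 → after 2×micro: -128; S1 reads c2=-227/8 → after 3×micro: 1; S2 reads c1=1 → after 1×micro: -697/16 ⇒ (c0=-128, c1=1, c2=-697/16)
[Jacobi] macro 7: S0 reads c0=-128 → after 2×micro: -256; S1 reads c2=-697/16 → after 3×micro: 1; S2 reads c1=1 → after 1×micro: -2123/32 ⇒ (c0=-256, c1=1, c2=-2123/32)
[Jacobi] macro 8: S0 reads c0=-256 → after 2×micro: -512; S1 reads c2=-2123/32 → after 3×micro: 1; S2 reads c1=1 → after 1×micro: -6433/64 ⇒ (c0=-512, c1=1, c2=-6433/64)
[Jacobi] macro 9: S0 reads c0=-512 → after 2×micro: -1024; S1 reads c2=-6433/64 → after 3×micro: 1; S2 reads c1=1 → after 1×micro: -19427/128 ⇒ (c0=-1024, c1=1, c2=-19427/128)
[Gauss-Seidel] macro 1: S0 reads c0=-2 → after 2×micro: -4; S1 reads c2=0 → after 3×micro: 1; S2 reads c1=1 → after 1×micro: -1 ⇒ (c0=-4, c1=1, c2=-1)
[Gauss-Seidel] macro 2: S0 reads c0=-4 → after 2×micro: -8; S1 reads c2=-1 → after 3×micro: 1; S2 reads c1=1 → after 1×micro: -5/2 ⇒ (c0=-8, c1=1, c2=-5/2)
[Gauss-Seidel] macro 3: S0 reads c0=-8 → after 2×micro: -16; S1 reads c2=-5/2 → after 3×micro: 1; S2 reads c1=1 → after 1×micro: -19/4 ⇒ (c0=-16, c1=1, c2=-19/4)
[Gauss-Seidel] macro 4: S0 reads c0=-16 → after 2×micro: -32; S1 reads c2=-19/4 → after 3×micro: 1; S2 reads c1=1 → after 1×micro: -65/8 ⇒ (c0=-32, c1=1, c2=-65/8)
[Gauss-Seidel] macro 5: S0 reads c0=-32 → after 2×micro: -64; S1 reads c2=-65/8 → after 3×micro: 1; S2 reads c1=1 → after 1×micro: -211/16 ⇒ (c0=-64, c1=1, c2=-211/16)
[Gauss-Seidel] macro 6: S0 reads c0=-64 → after 2×micro: -128; S1 reads c2=-211/16 → after 3×micro: 1; S2 reads c1=1 → after 1×micro: -665/32 ⇒ (c0=-128, c1=1, c2=-665/32)
[Gauss-Seidel] macro 7: S0 reads c0=-128 → after 2×micro: -256; S1 reads c2=-665/32 → after 3×micro: 1; S2 reads c1=1 → after 1×micro: -2059/64 ⇒ (c0=-256, c1=1, c2=-2059/64)
[Gauss-Seidel] macro 8: S0 reads c0=-256 → after 2×micro: -512; S1 reads c2=-2059/64 → after 3×micro: 1; S2 reads c1=1 → after 1×micro: -6305/128 ⇒ (c0=-512, c1=1, c2=-6305/128)
[Gauss-Seidel] macro 9: S0 reads c0=-512 → after 2×micro: -1024; S1 reads c2=-6305/128 → after 3×micro: 1; S2 reads c1=1 → after 1×micro: -19171/256 ⇒ (c0=-1024, c1=1, c2=-19171/256)

first divergence at macro-step: 1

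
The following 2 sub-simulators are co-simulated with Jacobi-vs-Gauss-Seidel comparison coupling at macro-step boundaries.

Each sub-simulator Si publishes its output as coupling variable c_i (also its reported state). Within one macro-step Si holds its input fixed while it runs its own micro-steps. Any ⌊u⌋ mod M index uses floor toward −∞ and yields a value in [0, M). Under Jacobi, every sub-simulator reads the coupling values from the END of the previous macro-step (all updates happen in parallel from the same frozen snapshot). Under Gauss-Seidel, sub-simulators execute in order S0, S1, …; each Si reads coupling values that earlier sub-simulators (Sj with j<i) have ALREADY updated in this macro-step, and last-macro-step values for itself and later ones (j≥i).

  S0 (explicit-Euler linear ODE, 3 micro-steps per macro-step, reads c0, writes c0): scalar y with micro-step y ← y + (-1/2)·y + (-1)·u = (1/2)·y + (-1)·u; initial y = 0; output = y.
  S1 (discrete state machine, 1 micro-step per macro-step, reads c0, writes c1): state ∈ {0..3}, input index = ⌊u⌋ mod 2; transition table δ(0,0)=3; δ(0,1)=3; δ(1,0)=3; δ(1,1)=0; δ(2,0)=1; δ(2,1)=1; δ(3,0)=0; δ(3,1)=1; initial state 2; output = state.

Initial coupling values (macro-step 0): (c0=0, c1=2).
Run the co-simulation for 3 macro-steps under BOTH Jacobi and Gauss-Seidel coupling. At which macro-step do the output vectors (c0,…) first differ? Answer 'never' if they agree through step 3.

[Jacobi] macro 1: S0 reads c0=0 → after 3×micro: 0; S1 reads c0=0 → after 1×micro: 1 ⇒ (c0=0, c1=1)
[Jacobi] macro 2: S0 reads c0=0 → after 3×micro: 0; S1 reads c0=0 → after 1×micro: 3 ⇒ (c0=0, c1=3)
[Jacobi] macro 3: S0 reads c0=0 → after 3×micro: 0; S1 reads c0=0 → after 1×micro: 0 ⇒ (c0=0, c1=0)
[Gauss-Seidel] macro 1: S0 reads c0=0 → after 3×micro: 0; S1 reads c0=0 → after 1×micro: 1 ⇒ (c0=0, c1=1)
[Gauss-Seidel] macro 2: S0 reads c0=0 → after 3×micro: 0; S1 reads c0=0 → after 1×micro: 3 ⇒ (c0=0, c1=3)
[Gauss-Seidel] macro 3: S0 reads c0=0 → after 3×micro: 0; S1 reads c0=0 → after 1×micro: 0 ⇒ (c0=0, c1=0)

first divergence at macro-step: never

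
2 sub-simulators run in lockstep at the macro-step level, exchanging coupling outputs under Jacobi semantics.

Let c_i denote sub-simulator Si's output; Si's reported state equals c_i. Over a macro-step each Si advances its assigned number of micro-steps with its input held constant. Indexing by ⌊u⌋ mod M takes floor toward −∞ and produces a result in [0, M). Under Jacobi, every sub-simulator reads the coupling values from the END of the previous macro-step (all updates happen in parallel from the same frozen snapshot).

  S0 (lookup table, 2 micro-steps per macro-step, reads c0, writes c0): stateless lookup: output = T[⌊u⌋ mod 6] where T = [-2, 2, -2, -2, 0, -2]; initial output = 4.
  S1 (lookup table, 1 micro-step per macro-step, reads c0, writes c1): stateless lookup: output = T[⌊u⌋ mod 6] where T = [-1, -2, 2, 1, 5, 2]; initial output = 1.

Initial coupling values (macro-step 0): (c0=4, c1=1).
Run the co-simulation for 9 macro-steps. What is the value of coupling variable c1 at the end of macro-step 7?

c1 at macro-step 7 = 5

macro 1: S0 reads c0=4 → after 2×micro: 0; S1 reads c0=4 → after 1×micro: 5 ⇒ (c0=0, c1=5)
macro 2: S0 reads c0=0 → after 2×micro: -2; S1 reads c0=0 → after 1×micro: -1 ⇒ (c0=-2, c1=-1)
macro 3: S0 reads c0=-2 → after 2×micro: 0; S1 reads c0=-2 → after 1×micro: 5 ⇒ (c0=0, c1=5)
macro 4: S0 reads c0=0 → after 2×micro: -2; S1 reads c0=0 → after 1×micro: -1 ⇒ (c0=-2, c1=-1)
macro 5: S0 reads c0=-2 → after 2×micro: 0; S1 reads c0=-2 → after 1×micro: 5 ⇒ (c0=0, c1=5)
macro 6: S0 reads c0=0 → after 2×micro: -2; S1 reads c0=0 → after 1×micro: -1 ⇒ (c0=-2, c1=-1)
macro 7: S0 reads c0=-2 → after 2×micro: 0; S1 reads c0=-2 → after 1×micro: 5 ⇒ (c0=0, c1=5)
macro 8: S0 reads c0=0 → after 2×micro: -2; S1 reads c0=0 → after 1×micro: -1 ⇒ (c0=-2, c1=-1)
macro 9: S0 reads c0=-2 → after 2×micro: 0; S1 reads c0=-2 → after 1×micro: 5 ⇒ (c0=0, c1=5)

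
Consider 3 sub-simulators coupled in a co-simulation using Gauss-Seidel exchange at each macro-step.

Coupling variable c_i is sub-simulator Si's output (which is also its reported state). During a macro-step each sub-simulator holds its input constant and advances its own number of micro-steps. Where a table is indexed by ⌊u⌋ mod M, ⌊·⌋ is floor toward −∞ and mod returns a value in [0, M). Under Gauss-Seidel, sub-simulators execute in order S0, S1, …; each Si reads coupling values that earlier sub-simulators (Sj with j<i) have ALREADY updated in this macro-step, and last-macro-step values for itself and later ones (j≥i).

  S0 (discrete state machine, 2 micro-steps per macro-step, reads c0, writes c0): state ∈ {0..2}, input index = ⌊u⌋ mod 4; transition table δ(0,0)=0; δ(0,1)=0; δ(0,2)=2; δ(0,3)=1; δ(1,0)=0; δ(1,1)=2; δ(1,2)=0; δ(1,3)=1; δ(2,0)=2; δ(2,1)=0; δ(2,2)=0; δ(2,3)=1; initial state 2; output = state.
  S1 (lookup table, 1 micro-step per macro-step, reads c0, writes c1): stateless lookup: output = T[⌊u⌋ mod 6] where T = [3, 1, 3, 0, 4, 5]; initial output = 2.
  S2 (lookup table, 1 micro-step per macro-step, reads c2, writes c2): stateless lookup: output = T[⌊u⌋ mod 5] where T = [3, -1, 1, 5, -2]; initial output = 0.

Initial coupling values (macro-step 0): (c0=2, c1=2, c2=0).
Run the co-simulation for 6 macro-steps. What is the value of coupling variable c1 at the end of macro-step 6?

c1 at macro-step 6 = 3

macro 1: S0 reads c0=2 → after 2×micro: 2; S1 reads c0=2 → after 1×micro: 3; S2 reads c2=0 → after 1×micro: 3 ⇒ (c0=2, c1=3, c2=3)
macro 2: S0 reads c0=2 → after 2×micro: 2; S1 reads c0=2 → after 1×micro: 3; S2 reads c2=3 → after 1×micro: 5 ⇒ (c0=2, c1=3, c2=5)
macro 3: S0 reads c0=2 → after 2×micro: 2; S1 reads c0=2 → after 1×micro: 3; S2 reads c2=5 → after 1×micro: 3 ⇒ (c0=2, c1=3, c2=3)
macro 4: S0 reads c0=2 → after 2×micro: 2; S1 reads c0=2 → after 1×micro: 3; S2 reads c2=3 → after 1×micro: 5 ⇒ (c0=2, c1=3, c2=5)
macro 5: S0 reads c0=2 → after 2×micro: 2; S1 reads c0=2 → after 1×micro: 3; S2 reads c2=5 → after 1×micro: 3 ⇒ (c0=2, c1=3, c2=3)
macro 6: S0 reads c0=2 → after 2×micro: 2; S1 reads c0=2 → after 1×micro: 3; S2 reads c2=3 → after 1×micro: 5 ⇒ (c0=2, c1=3, c2=5)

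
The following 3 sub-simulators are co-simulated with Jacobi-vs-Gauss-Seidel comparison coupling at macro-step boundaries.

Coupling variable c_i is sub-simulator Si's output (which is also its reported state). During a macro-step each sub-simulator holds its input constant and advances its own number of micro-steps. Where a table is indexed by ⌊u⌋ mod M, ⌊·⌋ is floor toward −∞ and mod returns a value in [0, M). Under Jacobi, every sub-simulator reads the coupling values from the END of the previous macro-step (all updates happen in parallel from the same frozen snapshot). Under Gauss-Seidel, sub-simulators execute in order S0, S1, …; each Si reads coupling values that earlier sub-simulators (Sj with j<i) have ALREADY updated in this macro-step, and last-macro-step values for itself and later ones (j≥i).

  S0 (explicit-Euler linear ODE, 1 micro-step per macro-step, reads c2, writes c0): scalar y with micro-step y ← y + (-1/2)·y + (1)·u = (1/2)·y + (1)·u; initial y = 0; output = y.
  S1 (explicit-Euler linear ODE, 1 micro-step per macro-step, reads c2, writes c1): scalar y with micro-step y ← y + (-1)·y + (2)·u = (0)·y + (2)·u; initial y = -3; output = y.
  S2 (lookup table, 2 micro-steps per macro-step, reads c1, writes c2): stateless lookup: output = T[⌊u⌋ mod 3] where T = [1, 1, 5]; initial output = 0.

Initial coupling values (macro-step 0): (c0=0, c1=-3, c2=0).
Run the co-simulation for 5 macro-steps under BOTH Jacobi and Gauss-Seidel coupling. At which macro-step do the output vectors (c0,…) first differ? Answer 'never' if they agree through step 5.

first divergence at macro-step: 2

[Jacobi] macro 1: S0 reads c2=0 → after 1×micro: 0; S1 reads c2=0 → after 1×micro: 0; S2 reads c1=-3 → after 2×micro: 1 ⇒ (c0=0, c1=0, c2=1)
[Jacobi] macro 2: S0 reads c2=1 → after 1×micro: 1; S1 reads c2=1 → after 1×micro: 2; S2 reads c1=0 → after 2×micro: 1 ⇒ (c0=1, c1=2, c2=1)
[Jacobi] macro 3: S0 reads c2=1 → after 1×micro: 3/2; S1 reads c2=1 → after 1×micro: 2; S2 reads c1=2 → after 2×micro: 5 ⇒ (c0=3/2, c1=2, c2=5)
[Jacobi] macro 4: S0 reads c2=5 → after 1×micro: 23/4; S1 reads c2=5 → after 1×micro: 10; S2 reads c1=2 → after 2×micro: 5 ⇒ (c0=23/4, c1=10, c2=5)
[Jacobi] macro 5: S0 reads c2=5 → after 1×micro: 63/8; S1 reads c2=5 → after 1×micro: 10; S2 reads c1=10 → after 2×micro: 1 ⇒ (c0=63/8, c1=10, c2=1)
[Gauss-Seidel] macro 1: S0 reads c2=0 → after 1×micro: 0; S1 reads c2=0 → after 1×micro: 0; S2 reads c1=0 → after 2×micro: 1 ⇒ (c0=0, c1=0, c2=1)
[Gauss-Seidel] macro 2: S0 reads c2=1 → after 1×micro: 1; S1 reads c2=1 → after 1×micro: 2; S2 reads c1=2 → after 2×micro: 5 ⇒ (c0=1, c1=2, c2=5)
[Gauss-Seidel] macro 3: S0 reads c2=5 → after 1×micro: 11/2; S1 reads c2=5 → after 1×micro: 10; S2 reads c1=10 → after 2×micro: 1 ⇒ (c0=11/2, c1=10, c2=1)
[Gauss-Seidel] macro 4: S0 reads c2=1 → after 1×micro: 15/4; S1 reads c2=1 → after 1×micro: 2; S2 reads c1=2 → after 2×micro: 5 ⇒ (c0=15/4, c1=2, c2=5)
[Gauss-Seidel] macro 5: S0 reads c2=5 → after 1×micro: 55/8; S1 reads c2=5 → after 1×micro: 10; S2 reads c1=10 → after 2×micro: 1 ⇒ (c0=55/8, c1=10, c2=1)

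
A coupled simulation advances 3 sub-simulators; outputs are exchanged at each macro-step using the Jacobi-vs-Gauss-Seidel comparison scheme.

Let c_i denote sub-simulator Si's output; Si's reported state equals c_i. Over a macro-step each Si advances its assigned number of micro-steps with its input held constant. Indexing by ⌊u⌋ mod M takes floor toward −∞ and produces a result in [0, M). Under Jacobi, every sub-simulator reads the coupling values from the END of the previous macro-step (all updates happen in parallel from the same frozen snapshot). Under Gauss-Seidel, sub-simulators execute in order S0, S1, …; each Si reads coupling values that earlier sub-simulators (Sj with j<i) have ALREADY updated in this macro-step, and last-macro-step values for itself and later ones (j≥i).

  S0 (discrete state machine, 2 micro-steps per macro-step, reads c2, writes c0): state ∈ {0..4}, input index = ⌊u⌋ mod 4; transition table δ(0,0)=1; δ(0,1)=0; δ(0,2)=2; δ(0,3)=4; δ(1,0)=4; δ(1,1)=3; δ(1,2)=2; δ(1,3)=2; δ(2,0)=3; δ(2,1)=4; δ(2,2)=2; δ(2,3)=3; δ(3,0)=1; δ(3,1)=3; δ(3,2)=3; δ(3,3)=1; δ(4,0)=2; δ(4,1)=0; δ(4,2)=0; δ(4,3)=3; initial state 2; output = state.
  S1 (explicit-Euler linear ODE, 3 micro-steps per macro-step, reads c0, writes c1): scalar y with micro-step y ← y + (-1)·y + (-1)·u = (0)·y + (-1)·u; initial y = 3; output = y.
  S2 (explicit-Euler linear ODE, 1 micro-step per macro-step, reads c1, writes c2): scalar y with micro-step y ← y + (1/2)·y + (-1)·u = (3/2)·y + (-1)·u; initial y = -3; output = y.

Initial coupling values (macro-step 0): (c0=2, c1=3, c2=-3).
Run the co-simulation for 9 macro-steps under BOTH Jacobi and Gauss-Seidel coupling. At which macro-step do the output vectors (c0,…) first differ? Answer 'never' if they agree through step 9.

first divergence at macro-step: 1

[Jacobi] macro 1: S0 reads c2=-3 → after 2×micro: 0; S1 reads c0=2 → after 3×micro: -2; S2 reads c1=3 → after 1×micro: -15/2 ⇒ (c0=0, c1=-2, c2=-15/2)
[Jacobi] macro 2: S0 reads c2=-15/2 → after 2×micro: 4; S1 reads c0=0 → after 3×micro: 0; S2 reads c1=-2 → after 1×micro: -37/4 ⇒ (c0=4, c1=0, c2=-37/4)
[Jacobi] macro 3: S0 reads c2=-37/4 → after 2×micro: 2; S1 reads c0=4 → after 3×micro: -4; S2 reads c1=0 → after 1×micro: -111/8 ⇒ (c0=2, c1=-4, c2=-111/8)
[Jacobi] macro 4: S0 reads c2=-111/8 → after 2×micro: 2; S1 reads c0=2 → after 3×micro: -2; S2 reads c1=-4 → after 1×micro: -269/16 ⇒ (c0=2, c1=-2, c2=-269/16)
[Jacobi] macro 5: S0 reads c2=-269/16 → after 2×micro: 1; S1 reads c0=2 → after 3×micro: -2; S2 reads c1=-2 → after 1×micro: -743/32 ⇒ (c0=1, c1=-2, c2=-743/32)
[Jacobi] macro 6: S0 reads c2=-743/32 → after 2×micro: 2; S1 reads c0=1 → after 3×micro: -1; S2 reads c1=-2 → after 1×micro: -2101/64 ⇒ (c0=2, c1=-1, c2=-2101/64)
[Jacobi] macro 7: S0 reads c2=-2101/64 → after 2×micro: 1; S1 reads c0=2 → after 3×micro: -2; S2 reads c1=-1 → after 1×micro: -6175/128 ⇒ (c0=1, c1=-2, c2=-6175/128)
[Jacobi] macro 8: S0 reads c2=-6175/128 → after 2×micro: 3; S1 reads c0=1 → after 3×micro: -1; S2 reads c1=-2 → after 1×micro: -18013/256 ⇒ (c0=3, c1=-1, c2=-18013/256)
[Jacobi] macro 9: S0 reads c2=-18013/256 → after 2×micro: 3; S1 reads c0=3 → after 3×micro: -3; S2 reads c1=-1 → after 1×micro: -53527/512 ⇒ (c0=3, c1=-3, c2=-53527/512)
[Gauss-Seidel] macro 1: S0 reads c2=-3 → after 2×micro: 0; S1 reads c0=0 → after 3×micro: 0; S2 reads c1=0 → after 1×micro: -9/2 ⇒ (c0=0, c1=0, c2=-9/2)
[Gauss-Seidel] macro 2: S0 reads c2=-9/2 → after 2×micro: 3; S1 reads c0=3 → after 3×micro: -3; S2 reads c1=-3 → after 1×micro: -15/4 ⇒ (c0=3, c1=-3, c2=-15/4)
[Gauss-Seidel] macro 3: S0 reads c2=-15/4 → after 2×micro: 4; S1 reads c0=4 → after 3×micro: -4; S2 reads c1=-4 → after 1×micro: -13/8 ⇒ (c0=4, c1=-4, c2=-13/8)
[Gauss-Seidel] macro 4: S0 reads c2=-13/8 → after 2×micro: 2; S1 reads c0=2 → after 3×micro: -2; S2 reads c1=-2 → after 1×micro: -7/16 ⇒ (c0=2, c1=-2, c2=-7/16)
[Gauss-Seidel] macro 5: S0 reads c2=-7/16 → after 2×micro: 1; S1 reads c0=1 → after 3×micro: -1; S2 reads c1=-1 → after 1×micro: 11/32 ⇒ (c0=1, c1=-1, c2=11/32)
[Gauss-Seidel] macro 6: S0 reads c2=11/32 → after 2×micro: 2; S1 reads c0=2 → after 3×micro: -2; S2 reads c1=-2 → after 1×micro: 161/64 ⇒ (c0=2, c1=-2, c2=161/64)
[Gauss-Seidel] macro 7: S0 reads c2=161/64 → after 2×micro: 2; S1 reads c0=2 → after 3×micro: -2; S2 reads c1=-2 → after 1×micro: 739/128 ⇒ (c0=2, c1=-2, c2=739/128)
[Gauss-Seidel] macro 8: S0 reads c2=739/128 → after 2×micro: 0; S1 reads c0=0 → after 3×micro: 0; S2 reads c1=0 → after 1×micro: 2217/256 ⇒ (c0=0, c1=0, c2=2217/256)
[Gauss-Seidel] macro 9: S0 reads c2=2217/256 → after 2×micro: 4; S1 reads c0=4 → after 3×micro: -4; S2 reads c1=-4 → after 1×micro: 8699/512 ⇒ (c0=4, c1=-4, c2=8699/512)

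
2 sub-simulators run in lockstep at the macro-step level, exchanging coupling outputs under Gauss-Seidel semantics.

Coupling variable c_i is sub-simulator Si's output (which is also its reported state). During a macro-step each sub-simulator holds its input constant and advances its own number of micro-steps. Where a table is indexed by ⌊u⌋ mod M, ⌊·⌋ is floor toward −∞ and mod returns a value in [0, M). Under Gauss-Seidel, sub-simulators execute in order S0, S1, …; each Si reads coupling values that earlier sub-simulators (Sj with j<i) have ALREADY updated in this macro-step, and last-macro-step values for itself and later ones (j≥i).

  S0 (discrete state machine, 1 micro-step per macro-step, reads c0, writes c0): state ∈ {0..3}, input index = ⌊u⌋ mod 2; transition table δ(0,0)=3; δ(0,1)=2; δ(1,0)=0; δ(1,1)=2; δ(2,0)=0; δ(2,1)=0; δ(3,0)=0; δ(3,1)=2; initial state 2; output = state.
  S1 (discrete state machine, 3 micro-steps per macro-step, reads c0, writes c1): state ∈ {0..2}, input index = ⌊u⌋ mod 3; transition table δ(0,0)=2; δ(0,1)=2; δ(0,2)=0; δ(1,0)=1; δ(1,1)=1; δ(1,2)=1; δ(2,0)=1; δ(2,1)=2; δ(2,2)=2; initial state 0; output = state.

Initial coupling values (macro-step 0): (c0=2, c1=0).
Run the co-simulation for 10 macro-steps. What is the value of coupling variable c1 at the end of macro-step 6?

macro 1: S0 reads c0=2 → after 1×micro: 0; S1 reads c0=0 → after 3×micro: 1 ⇒ (c0=0, c1=1)
macro 2: S0 reads c0=0 → after 1×micro: 3; S1 reads c0=3 → after 3×micro: 1 ⇒ (c0=3, c1=1)
macro 3: S0 reads c0=3 → after 1×micro: 2; S1 reads c0=2 → after 3×micro: 1 ⇒ (c0=2, c1=1)
macro 4: S0 reads c0=2 → after 1×micro: 0; S1 reads c0=0 → after 3×micro: 1 ⇒ (c0=0, c1=1)
macro 5: S0 reads c0=0 → after 1×micro: 3; S1 reads c0=3 → after 3×micro: 1 ⇒ (c0=3, c1=1)
macro 6: S0 reads c0=3 → after 1×micro: 2; S1 reads c0=2 → after 3×micro: 1 ⇒ (c0=2, c1=1)
macro 7: S0 reads c0=2 → after 1×micro: 0; S1 reads c0=0 → after 3×micro: 1 ⇒ (c0=0, c1=1)
macro 8: S0 reads c0=0 → after 1×micro: 3; S1 reads c0=3 → after 3×micro: 1 ⇒ (c0=3, c1=1)
macro 9: S0 reads c0=3 → after 1×micro: 2; S1 reads c0=2 → after 3×micro: 1 ⇒ (c0=2, c1=1)
macro 10: S0 reads c0=2 → after 1×micro: 0; S1 reads c0=0 → after 3×micro: 1 ⇒ (c0=0, c1=1)

c1 at macro-step 6 = 1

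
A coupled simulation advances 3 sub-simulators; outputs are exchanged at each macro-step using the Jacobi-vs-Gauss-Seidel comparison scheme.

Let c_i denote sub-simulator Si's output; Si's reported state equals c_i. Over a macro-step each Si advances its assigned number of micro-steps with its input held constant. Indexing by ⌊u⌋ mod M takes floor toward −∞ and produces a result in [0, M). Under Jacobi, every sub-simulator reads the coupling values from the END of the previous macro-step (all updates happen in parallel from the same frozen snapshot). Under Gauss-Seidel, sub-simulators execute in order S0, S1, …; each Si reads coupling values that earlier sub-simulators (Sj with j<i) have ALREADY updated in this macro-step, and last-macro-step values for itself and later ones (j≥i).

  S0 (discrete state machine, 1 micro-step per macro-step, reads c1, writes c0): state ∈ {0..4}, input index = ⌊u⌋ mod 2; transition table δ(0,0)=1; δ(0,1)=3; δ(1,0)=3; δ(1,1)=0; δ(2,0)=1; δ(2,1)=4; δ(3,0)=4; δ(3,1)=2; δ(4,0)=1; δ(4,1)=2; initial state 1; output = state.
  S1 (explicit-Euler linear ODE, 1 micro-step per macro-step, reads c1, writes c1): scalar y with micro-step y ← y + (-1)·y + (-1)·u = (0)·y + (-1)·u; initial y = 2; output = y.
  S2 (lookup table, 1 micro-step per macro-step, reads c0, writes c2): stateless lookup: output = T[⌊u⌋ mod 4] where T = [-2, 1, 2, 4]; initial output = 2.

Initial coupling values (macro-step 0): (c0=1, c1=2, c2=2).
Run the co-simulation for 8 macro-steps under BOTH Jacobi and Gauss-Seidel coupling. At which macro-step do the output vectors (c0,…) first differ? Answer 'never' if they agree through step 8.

[Jacobi] macro 1: S0 reads c1=2 → after 1×micro: 3; S1 reads c1=2 → after 1×micro: -2; S2 reads c0=1 → after 1×micro: 1 ⇒ (c0=3, c1=-2, c2=1)
[Jacobi] macro 2: S0 reads c1=-2 → after 1×micro: 4; S1 reads c1=-2 → after 1×micro: 2; S2 reads c0=3 → after 1×micro: 4 ⇒ (c0=4, c1=2, c2=4)
[Jacobi] macro 3: S0 reads c1=2 → after 1×micro: 1; S1 reads c1=2 → after 1×micro: -2; S2 reads c0=4 → after 1×micro: -2 ⇒ (c0=1, c1=-2, c2=-2)
[Jacobi] macro 4: S0 reads c1=-2 → after 1×micro: 3; S1 reads c1=-2 → after 1×micro: 2; S2 reads c0=1 → after 1×micro: 1 ⇒ (c0=3, c1=2, c2=1)
[Jacobi] macro 5: S0 reads c1=2 → after 1×micro: 4; S1 reads c1=2 → after 1×micro: -2; S2 reads c0=3 → after 1×micro: 4 ⇒ (c0=4, c1=-2, c2=4)
[Jacobi] macro 6: S0 reads c1=-2 → after 1×micro: 1; S1 reads c1=-2 → after 1×micro: 2; S2 reads c0=4 → after 1×micro: -2 ⇒ (c0=1, c1=2, c2=-2)
[Jacobi] macro 7: S0 reads c1=2 → after 1×micro: 3; S1 reads c1=2 → after 1×micro: -2; S2 reads c0=1 → after 1×micro: 1 ⇒ (c0=3, c1=-2, c2=1)
[Jacobi] macro 8: S0 reads c1=-2 → after 1×micro: 4; S1 reads c1=-2 → after 1×micro: 2; S2 reads c0=3 → after 1×micro: 4 ⇒ (c0=4, c1=2, c2=4)
[Gauss-Seidel] macro 1: S0 reads c1=2 → after 1×micro: 3; S1 reads c1=2 → after 1×micro: -2; S2 reads c0=3 → after 1×micro: 4 ⇒ (c0=3, c1=-2, c2=4)
[Gauss-Seidel] macro 2: S0 reads c1=-2 → after 1×micro: 4; S1 reads c1=-2 → after 1×micro: 2; S2 reads c0=4 → after 1×micro: -2 ⇒ (c0=4, c1=2, c2=-2)
[Gauss-Seidel] macro 3: S0 reads c1=2 → after 1×micro: 1; S1 reads c1=2 → after 1×micro: -2; S2 reads c0=1 → after 1×micro: 1 ⇒ (c0=1, c1=-2, c2=1)
[Gauss-Seidel] macro 4: S0 reads c1=-2 → after 1×micro: 3; S1 reads c1=-2 → after 1×micro: 2; S2 reads c0=3 → after 1×micro: 4 ⇒ (c0=3, c1=2, c2=4)
[Gauss-Seidel] macro 5: S0 reads c1=2 → after 1×micro: 4; S1 reads c1=2 → after 1×micro: -2; S2 reads c0=4 → after 1×micro: -2 ⇒ (c0=4, c1=-2, c2=-2)
[Gauss-Seidel] macro 6: S0 reads c1=-2 → after 1×micro: 1; S1 reads c1=-2 → after 1×micro: 2; S2 reads c0=1 → after 1×micro: 1 ⇒ (c0=1, c1=2, c2=1)
[Gauss-Seidel] macro 7: S0 reads c1=2 → after 1×micro: 3; S1 reads c1=2 → after 1×micro: -2; S2 reads c0=3 → after 1×micro: 4 ⇒ (c0=3, c1=-2, c2=4)
[Gauss-Seidel] macro 8: S0 reads c1=-2 → after 1×micro: 4; S1 reads c1=-2 → after 1×micro: 2; S2 reads c0=4 → after 1×micro: -2 ⇒ (c0=4, c1=2, c2=-2)

first divergence at macro-step: 1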